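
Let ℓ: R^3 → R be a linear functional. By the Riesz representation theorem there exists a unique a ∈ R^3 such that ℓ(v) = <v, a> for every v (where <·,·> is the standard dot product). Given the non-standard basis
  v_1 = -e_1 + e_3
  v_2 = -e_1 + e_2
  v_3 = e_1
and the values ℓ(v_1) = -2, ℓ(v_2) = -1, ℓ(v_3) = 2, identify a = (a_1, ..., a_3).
a = (2, 1, 0)

Write a = (a_1, ..., a_3) in the standard basis. For each basis vector v_i, ℓ(v_i) = <v_i, a> is a linear equation in the a_j's. Collect the n equations into a matrix system V a = ℓ, where row i of V is v_i (expressed in the standard basis). Since V is invertible (lower-triangular with 1s on the diagonal, up to permutation), solve by back-substitution:
  V =
[[-1, 0, 1],
 [-1, 1, 0],
 [1, 0, 0]]
  V a = (-2, -1, 2)
Solving gives a = (2, 1, 0).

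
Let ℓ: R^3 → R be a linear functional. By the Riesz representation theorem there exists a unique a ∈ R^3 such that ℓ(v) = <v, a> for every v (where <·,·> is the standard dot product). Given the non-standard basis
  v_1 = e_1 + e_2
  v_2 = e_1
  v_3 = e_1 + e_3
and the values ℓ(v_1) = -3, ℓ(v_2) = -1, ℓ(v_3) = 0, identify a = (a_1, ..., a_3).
a = (-1, -2, 1)

Write a = (a_1, ..., a_3) in the standard basis. For each basis vector v_i, ℓ(v_i) = <v_i, a> is a linear equation in the a_j's. Collect the n equations into a matrix system V a = ℓ, where row i of V is v_i (expressed in the standard basis). Since V is invertible (lower-triangular with 1s on the diagonal, up to permutation), solve by back-substitution:
  V =
[[1, 1, 0],
 [1, 0, 0],
 [1, 0, 1]]
  V a = (-3, -1, 0)
Solving gives a = (-1, -2, 1).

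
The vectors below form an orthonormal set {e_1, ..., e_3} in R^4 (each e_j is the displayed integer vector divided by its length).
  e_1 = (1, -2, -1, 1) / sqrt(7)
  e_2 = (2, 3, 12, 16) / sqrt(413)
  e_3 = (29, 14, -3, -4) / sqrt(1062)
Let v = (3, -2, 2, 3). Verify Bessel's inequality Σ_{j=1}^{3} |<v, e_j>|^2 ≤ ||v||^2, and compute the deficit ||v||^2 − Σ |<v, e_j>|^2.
Σ |<v, e_j>|^2 = 419/18; ||v||^2 = 26; deficit = 49/18

Write each e_j = u_j / sqrt(<u_j, u_j>) where u_j is the displayed integer vector. Then <v, e_j> = <v, u_j> / sqrt(<u_j, u_j>), so |<v, e_j>|^2 = <v, u_j>^2 / <u_j, u_j>.
Coefficients: <v, e_1> = 8/sqrt(7), <v, e_2> = 72/sqrt(413), <v, e_3> = 41/sqrt(1062).
Square and sum: Σ |<v, e_j>|^2 = 419/18.
Compute ||v||^2 = v·v = 26.
Deficit = 26 − 419/18 = 49/18 ≥ 0, confirming Bessel's inequality. (The deficit equals ||v − Σ <v,e_j> e_j||^2, the squared distance from v to span{e_j}.)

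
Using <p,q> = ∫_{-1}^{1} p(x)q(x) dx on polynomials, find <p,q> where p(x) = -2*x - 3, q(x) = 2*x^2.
<p,q> = -4

Expand the product: p(x)·q(x) = -4*x^3 - 6*x^2.
∫_{-1}^{1} of each monomial x^k gives [2/(k+1) if k even, 0 if k odd]. Integrating term-by-term (or equivalently evaluating the antiderivative F(x) = -x^4 - 2*x^3 at the endpoints):
  F(1) − F(−1) = -3 − (1) = -4.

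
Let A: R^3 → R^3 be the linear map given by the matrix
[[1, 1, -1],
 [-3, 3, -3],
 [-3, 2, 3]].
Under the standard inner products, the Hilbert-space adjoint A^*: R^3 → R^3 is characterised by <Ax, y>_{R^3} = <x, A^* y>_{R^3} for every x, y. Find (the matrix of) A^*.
A^* = A^T =
[[1, -3, -3],
 [1, 3, 2],
 [-1, -3, 3]]

For real matrices with standard dot products, the defining identity <Ax, y> = <x, A^* y> gives (Ax)^T y = x^T (A^*) y, i.e. x^T A^T y = x^T (A^*) y. Since this holds for all x, y, we must have A^* = A^T. Therefore
A^* =
[[1, -3, -3],
 [1, 3, 2],
 [-1, -3, 3]].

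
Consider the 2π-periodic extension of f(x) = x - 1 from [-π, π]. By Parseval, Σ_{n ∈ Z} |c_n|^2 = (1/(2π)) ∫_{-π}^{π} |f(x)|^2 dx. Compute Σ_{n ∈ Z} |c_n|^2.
Σ |c_n|^2 = π^2/3 + 1

Expand and integrate term by term over [-π, π]:
  ∫ (x)^2 dx = 1·(2π^3/3); ∫ 2·1·(-1)·x dx = 0 (odd integrand); ∫ (-1)^2 dx = 1·2π.
So (1/(2π)) ∫_{-π}^{π} (x - 1)^2 dx = 1π^2/3 + 1 = π^2/3 + 1.
Parseval ⇒ Σ |c_n|^2 = π^2/3 + 1.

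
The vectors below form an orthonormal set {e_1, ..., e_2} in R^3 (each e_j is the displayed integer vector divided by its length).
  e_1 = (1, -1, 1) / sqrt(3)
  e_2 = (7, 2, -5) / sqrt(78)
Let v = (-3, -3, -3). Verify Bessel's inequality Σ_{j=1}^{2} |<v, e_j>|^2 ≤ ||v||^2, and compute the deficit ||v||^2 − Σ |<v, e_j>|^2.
Σ |<v, e_j>|^2 = 63/13; ||v||^2 = 27; deficit = 288/13

Write each e_j = u_j / sqrt(<u_j, u_j>) where u_j is the displayed integer vector. Then <v, e_j> = <v, u_j> / sqrt(<u_j, u_j>), so |<v, e_j>|^2 = <v, u_j>^2 / <u_j, u_j>.
Coefficients: <v, e_1> = -3/sqrt(3), <v, e_2> = -12/sqrt(78).
Square and sum: Σ |<v, e_j>|^2 = 63/13.
Compute ||v||^2 = v·v = 27.
Deficit = 27 − 63/13 = 288/13 ≥ 0, confirming Bessel's inequality. (The deficit equals ||v − Σ <v,e_j> e_j||^2, the squared distance from v to span{e_j}.)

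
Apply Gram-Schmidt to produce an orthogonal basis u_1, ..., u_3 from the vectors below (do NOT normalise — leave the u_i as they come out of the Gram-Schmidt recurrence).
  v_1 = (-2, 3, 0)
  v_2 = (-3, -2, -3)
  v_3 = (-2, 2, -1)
Orthogonal basis:
  u_1 = (-2, 3, 0)
  u_2 = (-3, -2, -3)
  u_3 = (63/286, 21/143, -7/22)

Apply the Gram-Schmidt recurrence
  u_1 = v_1
  u_i = v_i − Σ_{j<i} ((v_i · u_j) / (u_j · u_j)) · u_j.

Step by step this gives:
  u_1 = (-2, 3, 0)
  u_2 = (-3, -2, -3)
  u_3 = (63/286, 21/143, -7/22)

Orthogonality check:
  u_2 · u_1 = 0 (should be 0)
  u_3 · u_1 = 0 (should be 0)
  u_3 · u_2 = 0 (should be 0)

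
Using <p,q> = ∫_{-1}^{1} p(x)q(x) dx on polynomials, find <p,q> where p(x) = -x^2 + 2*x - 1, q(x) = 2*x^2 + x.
<p,q> = -4/5

Expand the product: p(x)·q(x) = -2*x^4 + 3*x^3 - x.
∫_{-1}^{1} of each monomial x^k gives [2/(k+1) if k even, 0 if k odd]. Integrating term-by-term (or equivalently evaluating the antiderivative F(x) = -2*x^5/5 + 3*x^4/4 - x^2/2 at the endpoints):
  F(1) − F(−1) = -3/20 − (13/20) = -4/5.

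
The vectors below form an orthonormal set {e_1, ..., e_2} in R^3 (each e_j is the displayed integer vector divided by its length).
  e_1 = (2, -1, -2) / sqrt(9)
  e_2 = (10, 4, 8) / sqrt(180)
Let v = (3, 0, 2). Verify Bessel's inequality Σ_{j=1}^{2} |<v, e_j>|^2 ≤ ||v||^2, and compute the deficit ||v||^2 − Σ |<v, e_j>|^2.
Σ |<v, e_j>|^2 = 61/5; ||v||^2 = 13; deficit = 4/5

Write each e_j = u_j / sqrt(<u_j, u_j>) where u_j is the displayed integer vector. Then <v, e_j> = <v, u_j> / sqrt(<u_j, u_j>), so |<v, e_j>|^2 = <v, u_j>^2 / <u_j, u_j>.
Coefficients: <v, e_1> = 2/sqrt(9), <v, e_2> = 46/sqrt(180).
Square and sum: Σ |<v, e_j>|^2 = 61/5.
Compute ||v||^2 = v·v = 13.
Deficit = 13 − 61/5 = 4/5 ≥ 0, confirming Bessel's inequality. (The deficit equals ||v − Σ <v,e_j> e_j||^2, the squared distance from v to span{e_j}.)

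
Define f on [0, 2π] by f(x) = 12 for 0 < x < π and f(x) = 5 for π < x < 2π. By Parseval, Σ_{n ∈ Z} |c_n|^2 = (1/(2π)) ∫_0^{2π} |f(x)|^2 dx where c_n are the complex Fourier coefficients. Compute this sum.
Σ |c_n|^2 = 169/2

Parseval equates the L^2 energy of f (normalised by 1/(2π)) with the ℓ^2 sum of its Fourier coefficients: (1/(2π)) ∫_0^{2π} |f|^2 = Σ |c_n|^2.
Compute the left side: (1/(2π)) [∫_0^π 12^2 dx + ∫_π^{2π} 5^2 dx] = (1/(2π)) · (144π + 25π) = (144 + 25)/2 = 169/2.
So Σ_{n ∈ Z} |c_n|^2 = 169/2.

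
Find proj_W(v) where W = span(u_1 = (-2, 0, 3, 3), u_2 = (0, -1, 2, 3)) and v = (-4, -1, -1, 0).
proj_W(v) = (-170/83, 97/83, 61/83, -36/83)

Set up U = [u_1 | ... | u_2] ∈ R^(4×2). The projector onto W = col(U) is P = U (U^T U)^(-1) U^T.
Compute U^T U =
  [22, 15]
  [15, 14],
and U^T v = (5, -1).
Solve U^T U · c = U^T v for the coefficients: c = (85/83, -97/83). The projection is proj_W(v) = U c.
Check: (v - proj_W(v)) · u_1 = 0  (should be 0).
Check: (v - proj_W(v)) · u_2 = 0  (should be 0).
Result: proj_W(v) = (-170/83, 97/83, 61/83, -36/83).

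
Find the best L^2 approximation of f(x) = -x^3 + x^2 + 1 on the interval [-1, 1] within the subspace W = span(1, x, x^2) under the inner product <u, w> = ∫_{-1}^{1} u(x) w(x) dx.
g(x) = x^2 - 3*x/5 + 1

The best approximation g ∈ W is the orthogonal projection of f onto W. Writing g = a_0 + a_1 x + a_2 x^2, the coefficients solve the normal equations G · a = b where
  G_{ij} = <φ_i, φ_j> and b_i = <f, φ_i>, with φ_0 = 1, φ_1 = x, φ_2 = x^2.
G =
  [2, 0, 2/3]
  [0, 2/3, 0]
  [2/3, 0, 2/5],
b = (8/3, -2/5, 16/15).
Solving gives a_0 = 1, a_1 = -3/5, a_2 = 1, so
  g(x) = x^2 - 3*x/5 + 1.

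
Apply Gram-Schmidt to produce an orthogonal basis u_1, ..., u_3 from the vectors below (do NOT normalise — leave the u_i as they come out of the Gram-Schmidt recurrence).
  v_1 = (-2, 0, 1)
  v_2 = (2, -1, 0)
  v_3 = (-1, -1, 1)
Orthogonal basis:
  u_1 = (-2, 0, 1)
  u_2 = (2/5, -1, 4/5)
  u_3 = (-1/9, -2/9, -2/9)

Apply the Gram-Schmidt recurrence
  u_1 = v_1
  u_i = v_i − Σ_{j<i} ((v_i · u_j) / (u_j · u_j)) · u_j.

Step by step this gives:
  u_1 = (-2, 0, 1)
  u_2 = (2/5, -1, 4/5)
  u_3 = (-1/9, -2/9, -2/9)

Orthogonality check:
  u_2 · u_1 = 0 (should be 0)
  u_3 · u_1 = 0 (should be 0)
  u_3 · u_2 = 0 (should be 0)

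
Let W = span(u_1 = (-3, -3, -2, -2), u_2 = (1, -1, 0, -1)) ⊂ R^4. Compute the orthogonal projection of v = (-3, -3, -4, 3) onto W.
proj_W(v) = (-158/37, -40/37, -66/37, -7/37)

Set up U = [u_1 | ... | u_2] ∈ R^(4×2). The projector onto W = col(U) is P = U (U^T U)^(-1) U^T.
Compute U^T U =
  [26, 2]
  [2, 3],
and U^T v = (20, -3).
Solve U^T U · c = U^T v for the coefficients: c = (33/37, -59/37). The projection is proj_W(v) = U c.
Check: (v - proj_W(v)) · u_1 = 0  (should be 0).
Check: (v - proj_W(v)) · u_2 = 0  (should be 0).
Result: proj_W(v) = (-158/37, -40/37, -66/37, -7/37).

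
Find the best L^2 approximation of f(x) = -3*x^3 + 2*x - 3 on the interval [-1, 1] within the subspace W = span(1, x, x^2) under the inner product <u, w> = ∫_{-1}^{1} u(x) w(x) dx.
g(x) = x/5 - 3

The best approximation g ∈ W is the orthogonal projection of f onto W. Writing g = a_0 + a_1 x + a_2 x^2, the coefficients solve the normal equations G · a = b where
  G_{ij} = <φ_i, φ_j> and b_i = <f, φ_i>, with φ_0 = 1, φ_1 = x, φ_2 = x^2.
G =
  [2, 0, 2/3]
  [0, 2/3, 0]
  [2/3, 0, 2/5],
b = (-6, 2/15, -2).
Solving gives a_0 = -3, a_1 = 1/5, a_2 = 0, so
  g(x) = x/5 - 3.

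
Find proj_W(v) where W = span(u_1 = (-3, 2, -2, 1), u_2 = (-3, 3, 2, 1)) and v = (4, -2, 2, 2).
proj_W(v) = (3, -2, 2, -1)

Set up U = [u_1 | ... | u_2] ∈ R^(4×2). The projector onto W = col(U) is P = U (U^T U)^(-1) U^T.
Compute U^T U =
  [18, 12]
  [12, 23],
and U^T v = (-18, -12).
Solve U^T U · c = U^T v for the coefficients: c = (-1, 0). The projection is proj_W(v) = U c.
Check: (v - proj_W(v)) · u_1 = 0  (should be 0).
Check: (v - proj_W(v)) · u_2 = 0  (should be 0).
Result: proj_W(v) = (3, -2, 2, -1).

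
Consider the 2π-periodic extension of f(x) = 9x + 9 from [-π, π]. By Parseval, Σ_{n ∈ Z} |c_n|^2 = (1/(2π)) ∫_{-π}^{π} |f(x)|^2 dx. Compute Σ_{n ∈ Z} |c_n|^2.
Σ |c_n|^2 = 27π^2 + 81

Expand and integrate term by term over [-π, π]:
  ∫ (9x)^2 dx = 81·(2π^3/3); ∫ 2·9·(9)·x dx = 0 (odd integrand); ∫ 9^2 dx = 81·2π.
So (1/(2π)) ∫_{-π}^{π} (9x + 9)^2 dx = 81π^2/3 + 81 = 27π^2 + 81.
Parseval ⇒ Σ |c_n|^2 = 27π^2 + 81.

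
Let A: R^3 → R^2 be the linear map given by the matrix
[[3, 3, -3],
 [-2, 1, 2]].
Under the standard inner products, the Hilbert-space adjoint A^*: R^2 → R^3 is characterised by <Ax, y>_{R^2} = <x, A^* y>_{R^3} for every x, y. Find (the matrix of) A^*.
A^* = A^T =
[[3, -2],
 [3, 1],
 [-3, 2]]

For real matrices with standard dot products, the defining identity <Ax, y> = <x, A^* y> gives (Ax)^T y = x^T (A^*) y, i.e. x^T A^T y = x^T (A^*) y. Since this holds for all x, y, we must have A^* = A^T. Therefore
A^* =
[[3, -2],
 [3, 1],
 [-3, 2]].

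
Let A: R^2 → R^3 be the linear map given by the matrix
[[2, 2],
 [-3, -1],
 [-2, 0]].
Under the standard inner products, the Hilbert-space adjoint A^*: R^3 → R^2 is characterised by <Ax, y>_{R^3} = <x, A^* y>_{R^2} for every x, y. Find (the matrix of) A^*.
A^* = A^T =
[[2, -3, -2],
 [2, -1, 0]]

For real matrices with standard dot products, the defining identity <Ax, y> = <x, A^* y> gives (Ax)^T y = x^T (A^*) y, i.e. x^T A^T y = x^T (A^*) y. Since this holds for all x, y, we must have A^* = A^T. Therefore
A^* =
[[2, -3, -2],
 [2, -1, 0]].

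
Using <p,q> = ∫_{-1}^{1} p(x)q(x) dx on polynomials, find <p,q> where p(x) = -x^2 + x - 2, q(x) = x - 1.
<p,q> = 16/3

Expand the product: p(x)·q(x) = -x^3 + 2*x^2 - 3*x + 2.
∫_{-1}^{1} of each monomial x^k gives [2/(k+1) if k even, 0 if k odd]. Integrating term-by-term (or equivalently evaluating the antiderivative F(x) = -x^4/4 + 2*x^3/3 - 3*x^2/2 + 2*x at the endpoints):
  F(1) − F(−1) = 11/12 − (-53/12) = 16/3.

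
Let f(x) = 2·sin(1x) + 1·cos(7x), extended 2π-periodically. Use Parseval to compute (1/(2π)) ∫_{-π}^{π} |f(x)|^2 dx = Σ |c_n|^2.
Σ |c_n|^2 = 5/2

Expand |f|^2 and use orthogonality of {sin(nx), cos(mx)} on [-π, π]:
  ∫_{-π}^{π} sin(nx)^2 dx = π, ∫ cos(mx)^2 dx = π, and cross terms integrate to 0.
So ∫_{-π}^{π} f(x)^2 dx = 2^2 · π + 1^2 · π = (4 + 1)π.
Divide by 2π: (4 + 1)/2 = 5/2.
By Parseval, this equals Σ |c_n|^2.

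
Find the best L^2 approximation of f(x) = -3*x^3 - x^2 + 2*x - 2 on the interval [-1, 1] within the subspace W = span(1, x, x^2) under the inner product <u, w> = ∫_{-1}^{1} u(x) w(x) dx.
g(x) = -x^2 + x/5 - 2

The best approximation g ∈ W is the orthogonal projection of f onto W. Writing g = a_0 + a_1 x + a_2 x^2, the coefficients solve the normal equations G · a = b where
  G_{ij} = <φ_i, φ_j> and b_i = <f, φ_i>, with φ_0 = 1, φ_1 = x, φ_2 = x^2.
G =
  [2, 0, 2/3]
  [0, 2/3, 0]
  [2/3, 0, 2/5],
b = (-14/3, 2/15, -26/15).
Solving gives a_0 = -2, a_1 = 1/5, a_2 = -1, so
  g(x) = -x^2 + x/5 - 2.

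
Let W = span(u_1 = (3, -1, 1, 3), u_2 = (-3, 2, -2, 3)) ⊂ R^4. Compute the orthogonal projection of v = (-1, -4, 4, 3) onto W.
proj_W(v) = (31/14, -11/14, 11/14, 27/14)

Set up U = [u_1 | ... | u_2] ∈ R^(4×2). The projector onto W = col(U) is P = U (U^T U)^(-1) U^T.
Compute U^T U =
  [20, -4]
  [-4, 26],
and U^T v = (14, -4).
Solve U^T U · c = U^T v for the coefficients: c = (29/42, -1/21). The projection is proj_W(v) = U c.
Check: (v - proj_W(v)) · u_1 = 0  (should be 0).
Check: (v - proj_W(v)) · u_2 = 0  (should be 0).
Result: proj_W(v) = (31/14, -11/14, 11/14, 27/14).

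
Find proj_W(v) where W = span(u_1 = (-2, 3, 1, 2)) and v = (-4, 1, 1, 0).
proj_W(v) = (-4/3, 2, 2/3, 4/3)

Set up U = [u_1 | ... | u_1] ∈ R^(4×1). The projector onto W = col(U) is P = U (U^T U)^(-1) U^T.
Compute U^T U =
  [18],
and U^T v = (12).
Solve U^T U · c = U^T v for the coefficients: c = (2/3). The projection is proj_W(v) = U c.
Check: (v - proj_W(v)) · u_1 = 0  (should be 0).
Result: proj_W(v) = (-4/3, 2, 2/3, 4/3).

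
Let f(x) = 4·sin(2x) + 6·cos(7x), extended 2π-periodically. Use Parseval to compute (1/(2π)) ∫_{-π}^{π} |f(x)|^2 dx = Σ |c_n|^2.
Σ |c_n|^2 = 26

Expand |f|^2 and use orthogonality of {sin(nx), cos(mx)} on [-π, π]:
  ∫_{-π}^{π} sin(nx)^2 dx = π, ∫ cos(mx)^2 dx = π, and cross terms integrate to 0.
So ∫_{-π}^{π} f(x)^2 dx = 4^2 · π + 6^2 · π = (16 + 36)π.
Divide by 2π: (16 + 36)/2 = 26.
By Parseval, this equals Σ |c_n|^2.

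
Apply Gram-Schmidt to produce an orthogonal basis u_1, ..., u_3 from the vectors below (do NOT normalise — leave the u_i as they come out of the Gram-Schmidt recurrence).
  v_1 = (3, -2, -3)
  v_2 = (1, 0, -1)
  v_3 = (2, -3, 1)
Orthogonal basis:
  u_1 = (3, -2, -3)
  u_2 = (2/11, 6/11, -2/11)
  u_3 = (3/2, 0, 3/2)

Apply the Gram-Schmidt recurrence
  u_1 = v_1
  u_i = v_i − Σ_{j<i} ((v_i · u_j) / (u_j · u_j)) · u_j.

Step by step this gives:
  u_1 = (3, -2, -3)
  u_2 = (2/11, 6/11, -2/11)
  u_3 = (3/2, 0, 3/2)

Orthogonality check:
  u_2 · u_1 = 0 (should be 0)
  u_3 · u_1 = 0 (should be 0)
  u_3 · u_2 = 0 (should be 0)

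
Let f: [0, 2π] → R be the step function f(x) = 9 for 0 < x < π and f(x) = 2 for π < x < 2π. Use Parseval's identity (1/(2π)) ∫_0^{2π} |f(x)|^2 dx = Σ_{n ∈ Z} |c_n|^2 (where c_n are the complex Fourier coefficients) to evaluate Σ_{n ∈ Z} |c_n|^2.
Σ |c_n|^2 = 85/2

Parseval equates the L^2 energy of f (normalised by 1/(2π)) with the ℓ^2 sum of its Fourier coefficients: (1/(2π)) ∫_0^{2π} |f|^2 = Σ |c_n|^2.
Compute the left side: (1/(2π)) [∫_0^π 9^2 dx + ∫_π^{2π} 2^2 dx] = (1/(2π)) · (81π + 4π) = (81 + 4)/2 = 85/2.
So Σ_{n ∈ Z} |c_n|^2 = 85/2.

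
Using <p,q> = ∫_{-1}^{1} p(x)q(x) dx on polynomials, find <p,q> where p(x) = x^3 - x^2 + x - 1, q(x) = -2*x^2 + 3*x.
<p,q> = 16/3

Expand the product: p(x)·q(x) = -2*x^5 + 5*x^4 - 5*x^3 + 5*x^2 - 3*x.
∫_{-1}^{1} of each monomial x^k gives [2/(k+1) if k even, 0 if k odd]. Integrating term-by-term (or equivalently evaluating the antiderivative F(x) = -x^6/3 + x^5 - 5*x^4/4 + 5*x^3/3 - 3*x^2/2 at the endpoints):
  F(1) − F(−1) = -5/12 − (-23/4) = 16/3.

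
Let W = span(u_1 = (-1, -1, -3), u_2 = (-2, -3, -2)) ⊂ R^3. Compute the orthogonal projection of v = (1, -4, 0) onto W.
proj_W(v) = (-95/66, -86/33, 23/66)

Set up U = [u_1 | ... | u_2] ∈ R^(3×2). The projector onto W = col(U) is P = U (U^T U)^(-1) U^T.
Compute U^T U =
  [11, 11]
  [11, 17],
and U^T v = (3, 10).
Solve U^T U · c = U^T v for the coefficients: c = (-59/66, 7/6). The projection is proj_W(v) = U c.
Check: (v - proj_W(v)) · u_1 = 0  (should be 0).
Check: (v - proj_W(v)) · u_2 = 0  (should be 0).
Result: proj_W(v) = (-95/66, -86/33, 23/66).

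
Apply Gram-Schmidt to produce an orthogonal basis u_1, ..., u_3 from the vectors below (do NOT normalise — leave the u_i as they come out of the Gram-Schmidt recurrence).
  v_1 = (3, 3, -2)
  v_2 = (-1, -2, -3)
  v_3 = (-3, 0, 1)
Orthogonal basis:
  u_1 = (3, 3, -2)
  u_2 = (-13/22, -35/22, -36/11)
  u_3 = (-36/23, 396/299, -108/299)

Apply the Gram-Schmidt recurrence
  u_1 = v_1
  u_i = v_i − Σ_{j<i} ((v_i · u_j) / (u_j · u_j)) · u_j.

Step by step this gives:
  u_1 = (3, 3, -2)
  u_2 = (-13/22, -35/22, -36/11)
  u_3 = (-36/23, 396/299, -108/299)

Orthogonality check:
  u_2 · u_1 = 0 (should be 0)
  u_3 · u_1 = 0 (should be 0)
  u_3 · u_2 = 0 (should be 0)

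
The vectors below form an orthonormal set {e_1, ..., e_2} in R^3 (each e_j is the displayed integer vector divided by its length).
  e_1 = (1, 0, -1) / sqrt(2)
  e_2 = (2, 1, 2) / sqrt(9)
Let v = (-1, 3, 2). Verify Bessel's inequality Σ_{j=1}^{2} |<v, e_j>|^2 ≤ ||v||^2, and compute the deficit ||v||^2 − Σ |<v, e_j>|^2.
Σ |<v, e_j>|^2 = 131/18; ||v||^2 = 14; deficit = 121/18

Write each e_j = u_j / sqrt(<u_j, u_j>) where u_j is the displayed integer vector. Then <v, e_j> = <v, u_j> / sqrt(<u_j, u_j>), so |<v, e_j>|^2 = <v, u_j>^2 / <u_j, u_j>.
Coefficients: <v, e_1> = -3/sqrt(2), <v, e_2> = 5/sqrt(9).
Square and sum: Σ |<v, e_j>|^2 = 131/18.
Compute ||v||^2 = v·v = 14.
Deficit = 14 − 131/18 = 121/18 ≥ 0, confirming Bessel's inequality. (The deficit equals ||v − Σ <v,e_j> e_j||^2, the squared distance from v to span{e_j}.)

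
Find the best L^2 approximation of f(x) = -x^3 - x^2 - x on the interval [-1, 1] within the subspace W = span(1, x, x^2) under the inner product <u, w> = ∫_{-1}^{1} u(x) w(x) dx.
g(x) = -x^2 - 8*x/5

The best approximation g ∈ W is the orthogonal projection of f onto W. Writing g = a_0 + a_1 x + a_2 x^2, the coefficients solve the normal equations G · a = b where
  G_{ij} = <φ_i, φ_j> and b_i = <f, φ_i>, with φ_0 = 1, φ_1 = x, φ_2 = x^2.
G =
  [2, 0, 2/3]
  [0, 2/3, 0]
  [2/3, 0, 2/5],
b = (-2/3, -16/15, -2/5).
Solving gives a_0 = 0, a_1 = -8/5, a_2 = -1, so
  g(x) = -x^2 - 8*x/5.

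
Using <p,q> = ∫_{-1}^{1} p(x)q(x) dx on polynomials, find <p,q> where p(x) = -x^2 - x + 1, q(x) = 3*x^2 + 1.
<p,q> = 32/15

Expand the product: p(x)·q(x) = -3*x^4 - 3*x^3 + 2*x^2 - x + 1.
∫_{-1}^{1} of each monomial x^k gives [2/(k+1) if k even, 0 if k odd]. Integrating term-by-term (or equivalently evaluating the antiderivative F(x) = -3*x^5/5 - 3*x^4/4 + 2*x^3/3 - x^2/2 + x at the endpoints):
  F(1) − F(−1) = -11/60 − (-139/60) = 32/15.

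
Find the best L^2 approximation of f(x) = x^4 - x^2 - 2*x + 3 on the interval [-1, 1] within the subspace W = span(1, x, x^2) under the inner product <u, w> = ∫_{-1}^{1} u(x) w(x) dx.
g(x) = -x^2/7 - 2*x + 102/35

The best approximation g ∈ W is the orthogonal projection of f onto W. Writing g = a_0 + a_1 x + a_2 x^2, the coefficients solve the normal equations G · a = b where
  G_{ij} = <φ_i, φ_j> and b_i = <f, φ_i>, with φ_0 = 1, φ_1 = x, φ_2 = x^2.
G =
  [2, 0, 2/3]
  [0, 2/3, 0]
  [2/3, 0, 2/5],
b = (86/15, -4/3, 66/35).
Solving gives a_0 = 102/35, a_1 = -2, a_2 = -1/7, so
  g(x) = -x^2/7 - 2*x + 102/35.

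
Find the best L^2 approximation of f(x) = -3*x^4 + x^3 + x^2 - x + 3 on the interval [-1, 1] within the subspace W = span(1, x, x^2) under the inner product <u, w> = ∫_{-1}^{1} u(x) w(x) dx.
g(x) = -11*x^2/7 - 2*x/5 + 114/35

The best approximation g ∈ W is the orthogonal projection of f onto W. Writing g = a_0 + a_1 x + a_2 x^2, the coefficients solve the normal equations G · a = b where
  G_{ij} = <φ_i, φ_j> and b_i = <f, φ_i>, with φ_0 = 1, φ_1 = x, φ_2 = x^2.
G =
  [2, 0, 2/3]
  [0, 2/3, 0]
  [2/3, 0, 2/5],
b = (82/15, -4/15, 54/35).
Solving gives a_0 = 114/35, a_1 = -2/5, a_2 = -11/7, so
  g(x) = -11*x^2/7 - 2*x/5 + 114/35.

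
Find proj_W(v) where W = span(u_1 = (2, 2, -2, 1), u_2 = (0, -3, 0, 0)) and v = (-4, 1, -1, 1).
proj_W(v) = (-10/9, 1, 10/9, -5/9)

Set up U = [u_1 | ... | u_2] ∈ R^(4×2). The projector onto W = col(U) is P = U (U^T U)^(-1) U^T.
Compute U^T U =
  [13, -6]
  [-6, 9],
and U^T v = (-3, -3).
Solve U^T U · c = U^T v for the coefficients: c = (-5/9, -19/27). The projection is proj_W(v) = U c.
Check: (v - proj_W(v)) · u_1 = 0  (should be 0).
Check: (v - proj_W(v)) · u_2 = 0  (should be 0).
Result: proj_W(v) = (-10/9, 1, 10/9, -5/9).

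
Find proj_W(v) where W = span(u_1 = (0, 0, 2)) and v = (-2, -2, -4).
proj_W(v) = (0, 0, -4)

Set up U = [u_1 | ... | u_1] ∈ R^(3×1). The projector onto W = col(U) is P = U (U^T U)^(-1) U^T.
Compute U^T U =
  [4],
and U^T v = (-8).
Solve U^T U · c = U^T v for the coefficients: c = (-2). The projection is proj_W(v) = U c.
Check: (v - proj_W(v)) · u_1 = 0  (should be 0).
Result: proj_W(v) = (0, 0, -4).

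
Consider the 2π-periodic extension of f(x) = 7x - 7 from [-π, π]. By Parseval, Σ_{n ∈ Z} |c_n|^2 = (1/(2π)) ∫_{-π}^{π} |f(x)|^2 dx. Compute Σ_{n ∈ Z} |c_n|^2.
Σ |c_n|^2 = 49π^2/3 + 49

Expand and integrate term by term over [-π, π]:
  ∫ (7x)^2 dx = 49·(2π^3/3); ∫ 2·7·(-7)·x dx = 0 (odd integrand); ∫ (-7)^2 dx = 49·2π.
So (1/(2π)) ∫_{-π}^{π} (7x - 7)^2 dx = 49π^2/3 + 49 = 49π^2/3 + 49.
Parseval ⇒ Σ |c_n|^2 = 49π^2/3 + 49.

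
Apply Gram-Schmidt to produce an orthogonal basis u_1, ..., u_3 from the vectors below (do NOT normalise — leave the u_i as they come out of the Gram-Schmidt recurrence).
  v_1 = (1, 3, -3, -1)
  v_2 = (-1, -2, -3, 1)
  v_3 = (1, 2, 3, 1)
Orthogonal basis:
  u_1 = (1, 3, -3, -1)
  u_2 = (-21/20, -43/20, -57/20, 21/20)
  u_3 = (74/299, 180/299, 30/299, 524/299)

Apply the Gram-Schmidt recurrence
  u_1 = v_1
  u_i = v_i − Σ_{j<i} ((v_i · u_j) / (u_j · u_j)) · u_j.

Step by step this gives:
  u_1 = (1, 3, -3, -1)
  u_2 = (-21/20, -43/20, -57/20, 21/20)
  u_3 = (74/299, 180/299, 30/299, 524/299)

Orthogonality check:
  u_2 · u_1 = 0 (should be 0)
  u_3 · u_1 = 0 (should be 0)
  u_3 · u_2 = 0 (should be 0)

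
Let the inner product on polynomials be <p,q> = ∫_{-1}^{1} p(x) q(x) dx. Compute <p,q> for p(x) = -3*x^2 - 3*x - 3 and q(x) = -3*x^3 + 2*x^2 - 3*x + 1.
<p,q> = -24/5

Expand the product: p(x)·q(x) = 9*x^5 + 3*x^4 + 12*x^3 + 6*x - 3.
∫_{-1}^{1} of each monomial x^k gives [2/(k+1) if k even, 0 if k odd]. Integrating term-by-term (or equivalently evaluating the antiderivative F(x) = 3*x^6/2 + 3*x^5/5 + 3*x^4 + 3*x^2 - 3*x at the endpoints):
  F(1) − F(−1) = 51/10 − (99/10) = -24/5.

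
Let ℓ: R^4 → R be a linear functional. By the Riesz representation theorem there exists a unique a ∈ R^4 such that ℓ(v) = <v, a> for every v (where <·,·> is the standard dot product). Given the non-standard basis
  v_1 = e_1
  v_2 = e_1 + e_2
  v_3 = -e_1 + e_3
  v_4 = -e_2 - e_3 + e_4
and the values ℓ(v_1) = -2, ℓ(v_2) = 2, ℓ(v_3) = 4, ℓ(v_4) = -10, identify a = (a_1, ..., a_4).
a = (-2, 4, 2, -4)

Write a = (a_1, ..., a_4) in the standard basis. For each basis vector v_i, ℓ(v_i) = <v_i, a> is a linear equation in the a_j's. Collect the n equations into a matrix system V a = ℓ, where row i of V is v_i (expressed in the standard basis). Since V is invertible (lower-triangular with 1s on the diagonal, up to permutation), solve by back-substitution:
  V =
[[1, 0, 0, 0],
 [1, 1, 0, 0],
 [-1, 0, 1, 0],
 [0, -1, -1, 1]]
  V a = (-2, 2, 4, -10)
Solving gives a = (-2, 4, 2, -4).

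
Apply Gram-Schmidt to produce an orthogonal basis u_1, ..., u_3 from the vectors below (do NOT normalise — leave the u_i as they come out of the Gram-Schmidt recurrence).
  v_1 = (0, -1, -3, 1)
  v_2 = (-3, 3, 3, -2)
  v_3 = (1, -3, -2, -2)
Orthogonal basis:
  u_1 = (0, -1, -3, 1)
  u_2 = (-3, 19/11, -9/11, -8/11)
  u_3 = (-23/145, -246/145, -59/145, -423/145)

Apply the Gram-Schmidt recurrence
  u_1 = v_1
  u_i = v_i − Σ_{j<i} ((v_i · u_j) / (u_j · u_j)) · u_j.

Step by step this gives:
  u_1 = (0, -1, -3, 1)
  u_2 = (-3, 19/11, -9/11, -8/11)
  u_3 = (-23/145, -246/145, -59/145, -423/145)

Orthogonality check:
  u_2 · u_1 = 0 (should be 0)
  u_3 · u_1 = 0 (should be 0)
  u_3 · u_2 = 0 (should be 0)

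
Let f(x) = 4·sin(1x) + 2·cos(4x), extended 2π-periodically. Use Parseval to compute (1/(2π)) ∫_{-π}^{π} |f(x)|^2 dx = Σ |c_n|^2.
Σ |c_n|^2 = 10

Expand |f|^2 and use orthogonality of {sin(nx), cos(mx)} on [-π, π]:
  ∫_{-π}^{π} sin(nx)^2 dx = π, ∫ cos(mx)^2 dx = π, and cross terms integrate to 0.
So ∫_{-π}^{π} f(x)^2 dx = 4^2 · π + 2^2 · π = (16 + 4)π.
Divide by 2π: (16 + 4)/2 = 10.
By Parseval, this equals Σ |c_n|^2.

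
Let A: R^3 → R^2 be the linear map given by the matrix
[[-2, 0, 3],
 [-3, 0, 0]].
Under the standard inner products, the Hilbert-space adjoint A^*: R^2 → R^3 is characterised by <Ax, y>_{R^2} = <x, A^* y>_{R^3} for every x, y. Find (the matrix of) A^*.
A^* = A^T =
[[-2, -3],
 [0, 0],
 [3, 0]]

For real matrices with standard dot products, the defining identity <Ax, y> = <x, A^* y> gives (Ax)^T y = x^T (A^*) y, i.e. x^T A^T y = x^T (A^*) y. Since this holds for all x, y, we must have A^* = A^T. Therefore
A^* =
[[-2, -3],
 [0, 0],
 [3, 0]].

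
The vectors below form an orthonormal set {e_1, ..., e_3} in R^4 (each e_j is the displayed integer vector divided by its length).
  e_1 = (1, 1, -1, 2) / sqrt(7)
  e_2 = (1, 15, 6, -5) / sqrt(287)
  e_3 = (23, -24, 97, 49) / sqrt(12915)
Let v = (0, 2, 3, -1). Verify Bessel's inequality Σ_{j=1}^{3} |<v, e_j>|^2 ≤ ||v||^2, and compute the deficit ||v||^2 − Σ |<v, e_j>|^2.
Σ |<v, e_j>|^2 = 4406/315; ||v||^2 = 14; deficit = 4/315

Write each e_j = u_j / sqrt(<u_j, u_j>) where u_j is the displayed integer vector. Then <v, e_j> = <v, u_j> / sqrt(<u_j, u_j>), so |<v, e_j>|^2 = <v, u_j>^2 / <u_j, u_j>.
Coefficients: <v, e_1> = -3/sqrt(7), <v, e_2> = 53/sqrt(287), <v, e_3> = 194/sqrt(12915).
Square and sum: Σ |<v, e_j>|^2 = 4406/315.
Compute ||v||^2 = v·v = 14.
Deficit = 14 − 4406/315 = 4/315 ≥ 0, confirming Bessel's inequality. (The deficit equals ||v − Σ <v,e_j> e_j||^2, the squared distance from v to span{e_j}.)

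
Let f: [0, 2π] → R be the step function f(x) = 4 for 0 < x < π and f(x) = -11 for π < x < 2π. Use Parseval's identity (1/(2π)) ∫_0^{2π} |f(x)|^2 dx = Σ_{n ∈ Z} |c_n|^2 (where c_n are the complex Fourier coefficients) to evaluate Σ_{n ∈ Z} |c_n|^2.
Σ |c_n|^2 = 137/2

Parseval equates the L^2 energy of f (normalised by 1/(2π)) with the ℓ^2 sum of its Fourier coefficients: (1/(2π)) ∫_0^{2π} |f|^2 = Σ |c_n|^2.
Compute the left side: (1/(2π)) [∫_0^π 4^2 dx + ∫_π^{2π} (-11)^2 dx] = (1/(2π)) · (16π + 121π) = (16 + 121)/2 = 137/2.
So Σ_{n ∈ Z} |c_n|^2 = 137/2.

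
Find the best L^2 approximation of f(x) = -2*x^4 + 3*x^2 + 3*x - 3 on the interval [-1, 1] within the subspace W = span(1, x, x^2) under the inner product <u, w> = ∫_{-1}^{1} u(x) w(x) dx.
g(x) = 9*x^2/7 + 3*x - 99/35

The best approximation g ∈ W is the orthogonal projection of f onto W. Writing g = a_0 + a_1 x + a_2 x^2, the coefficients solve the normal equations G · a = b where
  G_{ij} = <φ_i, φ_j> and b_i = <f, φ_i>, with φ_0 = 1, φ_1 = x, φ_2 = x^2.
G =
  [2, 0, 2/3]
  [0, 2/3, 0]
  [2/3, 0, 2/5],
b = (-24/5, 2, -48/35).
Solving gives a_0 = -99/35, a_1 = 3, a_2 = 9/7, so
  g(x) = 9*x^2/7 + 3*x - 99/35.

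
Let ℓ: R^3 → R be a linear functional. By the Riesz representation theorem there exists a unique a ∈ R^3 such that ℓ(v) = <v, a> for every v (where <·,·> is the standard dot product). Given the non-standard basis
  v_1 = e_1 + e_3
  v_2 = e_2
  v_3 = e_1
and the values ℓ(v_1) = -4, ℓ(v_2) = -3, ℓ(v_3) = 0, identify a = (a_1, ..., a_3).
a = (0, -3, -4)

Write a = (a_1, ..., a_3) in the standard basis. For each basis vector v_i, ℓ(v_i) = <v_i, a> is a linear equation in the a_j's. Collect the n equations into a matrix system V a = ℓ, where row i of V is v_i (expressed in the standard basis). Since V is invertible (lower-triangular with 1s on the diagonal, up to permutation), solve by back-substitution:
  V =
[[1, 0, 1],
 [0, 1, 0],
 [1, 0, 0]]
  V a = (-4, -3, 0)
Solving gives a = (0, -3, -4).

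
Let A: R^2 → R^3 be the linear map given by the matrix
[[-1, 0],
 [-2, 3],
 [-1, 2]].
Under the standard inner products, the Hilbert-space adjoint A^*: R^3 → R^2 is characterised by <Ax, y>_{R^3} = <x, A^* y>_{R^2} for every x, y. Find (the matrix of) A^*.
A^* = A^T =
[[-1, -2, -1],
 [0, 3, 2]]

For real matrices with standard dot products, the defining identity <Ax, y> = <x, A^* y> gives (Ax)^T y = x^T (A^*) y, i.e. x^T A^T y = x^T (A^*) y. Since this holds for all x, y, we must have A^* = A^T. Therefore
A^* =
[[-1, -2, -1],
 [0, 3, 2]].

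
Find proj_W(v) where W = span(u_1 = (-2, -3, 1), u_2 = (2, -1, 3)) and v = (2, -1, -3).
proj_W(v) = (0, 1, -1)

Set up U = [u_1 | ... | u_2] ∈ R^(3×2). The projector onto W = col(U) is P = U (U^T U)^(-1) U^T.
Compute U^T U =
  [14, 2]
  [2, 14],
and U^T v = (-4, -4).
Solve U^T U · c = U^T v for the coefficients: c = (-1/4, -1/4). The projection is proj_W(v) = U c.
Check: (v - proj_W(v)) · u_1 = 0  (should be 0).
Check: (v - proj_W(v)) · u_2 = 0  (should be 0).
Result: proj_W(v) = (0, 1, -1).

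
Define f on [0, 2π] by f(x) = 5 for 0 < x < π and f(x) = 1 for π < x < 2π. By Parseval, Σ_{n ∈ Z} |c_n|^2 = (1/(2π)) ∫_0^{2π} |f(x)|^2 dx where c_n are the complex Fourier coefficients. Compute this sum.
Σ |c_n|^2 = 13

Parseval equates the L^2 energy of f (normalised by 1/(2π)) with the ℓ^2 sum of its Fourier coefficients: (1/(2π)) ∫_0^{2π} |f|^2 = Σ |c_n|^2.
Compute the left side: (1/(2π)) [∫_0^π 5^2 dx + ∫_π^{2π} 1^2 dx] = (1/(2π)) · (25π + 1π) = (25 + 1)/2 = 13.
So Σ_{n ∈ Z} |c_n|^2 = 13.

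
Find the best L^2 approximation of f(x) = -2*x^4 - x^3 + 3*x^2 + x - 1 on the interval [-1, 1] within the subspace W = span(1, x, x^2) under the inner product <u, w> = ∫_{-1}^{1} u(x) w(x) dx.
g(x) = 9*x^2/7 + 2*x/5 - 29/35

The best approximation g ∈ W is the orthogonal projection of f onto W. Writing g = a_0 + a_1 x + a_2 x^2, the coefficients solve the normal equations G · a = b where
  G_{ij} = <φ_i, φ_j> and b_i = <f, φ_i>, with φ_0 = 1, φ_1 = x, φ_2 = x^2.
G =
  [2, 0, 2/3]
  [0, 2/3, 0]
  [2/3, 0, 2/5],
b = (-4/5, 4/15, -4/105).
Solving gives a_0 = -29/35, a_1 = 2/5, a_2 = 9/7, so
  g(x) = 9*x^2/7 + 2*x/5 - 29/35.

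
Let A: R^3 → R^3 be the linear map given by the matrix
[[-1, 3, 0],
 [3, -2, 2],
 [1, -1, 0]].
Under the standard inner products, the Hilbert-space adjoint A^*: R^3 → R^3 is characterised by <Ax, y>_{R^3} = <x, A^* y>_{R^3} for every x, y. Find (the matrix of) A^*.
A^* = A^T =
[[-1, 3, 1],
 [3, -2, -1],
 [0, 2, 0]]

For real matrices with standard dot products, the defining identity <Ax, y> = <x, A^* y> gives (Ax)^T y = x^T (A^*) y, i.e. x^T A^T y = x^T (A^*) y. Since this holds for all x, y, we must have A^* = A^T. Therefore
A^* =
[[-1, 3, 1],
 [3, -2, -1],
 [0, 2, 0]].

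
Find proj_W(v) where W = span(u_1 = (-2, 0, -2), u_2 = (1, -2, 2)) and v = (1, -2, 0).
proj_W(v) = (1/9, -14/9, 8/9)

Set up U = [u_1 | ... | u_2] ∈ R^(3×2). The projector onto W = col(U) is P = U (U^T U)^(-1) U^T.
Compute U^T U =
  [8, -6]
  [-6, 9],
and U^T v = (-2, 5).
Solve U^T U · c = U^T v for the coefficients: c = (1/3, 7/9). The projection is proj_W(v) = U c.
Check: (v - proj_W(v)) · u_1 = 0  (should be 0).
Check: (v - proj_W(v)) · u_2 = 0  (should be 0).
Result: proj_W(v) = (1/9, -14/9, 8/9).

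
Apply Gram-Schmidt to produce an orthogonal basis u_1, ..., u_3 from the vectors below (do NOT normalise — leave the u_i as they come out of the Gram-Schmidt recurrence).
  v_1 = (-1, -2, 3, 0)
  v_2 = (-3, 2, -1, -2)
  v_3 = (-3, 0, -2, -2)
Orthogonal basis:
  u_1 = (-1, -2, 3, 0)
  u_2 = (-23/7, 10/7, -1/7, -2)
  u_3 = (-27/59, -96/59, -73/59, -19/59)

Apply the Gram-Schmidt recurrence
  u_1 = v_1
  u_i = v_i − Σ_{j<i} ((v_i · u_j) / (u_j · u_j)) · u_j.

Step by step this gives:
  u_1 = (-1, -2, 3, 0)
  u_2 = (-23/7, 10/7, -1/7, -2)
  u_3 = (-27/59, -96/59, -73/59, -19/59)

Orthogonality check:
  u_2 · u_1 = 0 (should be 0)
  u_3 · u_1 = 0 (should be 0)
  u_3 · u_2 = 0 (should be 0)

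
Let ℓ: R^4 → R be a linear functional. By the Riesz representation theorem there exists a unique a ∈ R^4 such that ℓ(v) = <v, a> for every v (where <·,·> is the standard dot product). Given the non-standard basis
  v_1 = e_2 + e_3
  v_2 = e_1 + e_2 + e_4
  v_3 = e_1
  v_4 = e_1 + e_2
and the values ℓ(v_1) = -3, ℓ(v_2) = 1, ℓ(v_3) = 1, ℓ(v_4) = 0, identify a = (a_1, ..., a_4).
a = (1, -1, -2, 1)

Write a = (a_1, ..., a_4) in the standard basis. For each basis vector v_i, ℓ(v_i) = <v_i, a> is a linear equation in the a_j's. Collect the n equations into a matrix system V a = ℓ, where row i of V is v_i (expressed in the standard basis). Since V is invertible (lower-triangular with 1s on the diagonal, up to permutation), solve by back-substitution:
  V =
[[0, 1, 1, 0],
 [1, 1, 0, 1],
 [1, 0, 0, 0],
 [1, 1, 0, 0]]
  V a = (-3, 1, 1, 0)
Solving gives a = (1, -1, -2, 1).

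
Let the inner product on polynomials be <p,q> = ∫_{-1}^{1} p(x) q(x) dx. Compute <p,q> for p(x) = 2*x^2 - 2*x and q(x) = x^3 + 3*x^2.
<p,q> = 8/5

Expand the product: p(x)·q(x) = 2*x^5 + 4*x^4 - 6*x^3.
∫_{-1}^{1} of each monomial x^k gives [2/(k+1) if k even, 0 if k odd]. Integrating term-by-term (or equivalently evaluating the antiderivative F(x) = x^6/3 + 4*x^5/5 - 3*x^4/2 at the endpoints):
  F(1) − F(−1) = -11/30 − (-59/30) = 8/5.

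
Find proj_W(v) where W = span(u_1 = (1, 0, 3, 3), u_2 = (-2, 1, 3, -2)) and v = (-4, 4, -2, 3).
proj_W(v) = (-20/341, 1/341, -51/341, -56/341)

Set up U = [u_1 | ... | u_2] ∈ R^(4×2). The projector onto W = col(U) is P = U (U^T U)^(-1) U^T.
Compute U^T U =
  [19, 1]
  [1, 18],
and U^T v = (-1, 0).
Solve U^T U · c = U^T v for the coefficients: c = (-18/341, 1/341). The projection is proj_W(v) = U c.
Check: (v - proj_W(v)) · u_1 = 0  (should be 0).
Check: (v - proj_W(v)) · u_2 = 0  (should be 0).
Result: proj_W(v) = (-20/341, 1/341, -51/341, -56/341).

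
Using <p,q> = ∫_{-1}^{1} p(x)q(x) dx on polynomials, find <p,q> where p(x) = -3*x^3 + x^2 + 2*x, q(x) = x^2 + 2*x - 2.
<p,q> = -2/3

Expand the product: p(x)·q(x) = -3*x^5 - 5*x^4 + 10*x^3 + 2*x^2 - 4*x.
∫_{-1}^{1} of each monomial x^k gives [2/(k+1) if k even, 0 if k odd]. Integrating term-by-term (or equivalently evaluating the antiderivative F(x) = -x^6/2 - x^5 + 5*x^4/2 + 2*x^3/3 - 2*x^2 at the endpoints):
  F(1) − F(−1) = -1/3 − (1/3) = -2/3.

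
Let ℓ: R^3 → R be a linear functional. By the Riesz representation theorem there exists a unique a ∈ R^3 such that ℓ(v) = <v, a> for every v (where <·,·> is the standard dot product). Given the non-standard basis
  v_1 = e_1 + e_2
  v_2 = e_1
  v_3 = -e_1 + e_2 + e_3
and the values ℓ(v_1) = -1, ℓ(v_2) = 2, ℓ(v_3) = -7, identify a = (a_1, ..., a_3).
a = (2, -3, -2)

Write a = (a_1, ..., a_3) in the standard basis. For each basis vector v_i, ℓ(v_i) = <v_i, a> is a linear equation in the a_j's. Collect the n equations into a matrix system V a = ℓ, where row i of V is v_i (expressed in the standard basis). Since V is invertible (lower-triangular with 1s on the diagonal, up to permutation), solve by back-substitution:
  V =
[[1, 1, 0],
 [1, 0, 0],
 [-1, 1, 1]]
  V a = (-1, 2, -7)
Solving gives a = (2, -3, -2).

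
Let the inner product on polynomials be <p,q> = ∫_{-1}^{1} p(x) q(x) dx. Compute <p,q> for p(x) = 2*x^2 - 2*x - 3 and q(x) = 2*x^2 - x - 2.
<p,q> = 124/15

Expand the product: p(x)·q(x) = 4*x^4 - 6*x^3 - 8*x^2 + 7*x + 6.
∫_{-1}^{1} of each monomial x^k gives [2/(k+1) if k even, 0 if k odd]. Integrating term-by-term (or equivalently evaluating the antiderivative F(x) = 4*x^5/5 - 3*x^4/2 - 8*x^3/3 + 7*x^2/2 + 6*x at the endpoints):
  F(1) − F(−1) = 92/15 − (-32/15) = 124/15.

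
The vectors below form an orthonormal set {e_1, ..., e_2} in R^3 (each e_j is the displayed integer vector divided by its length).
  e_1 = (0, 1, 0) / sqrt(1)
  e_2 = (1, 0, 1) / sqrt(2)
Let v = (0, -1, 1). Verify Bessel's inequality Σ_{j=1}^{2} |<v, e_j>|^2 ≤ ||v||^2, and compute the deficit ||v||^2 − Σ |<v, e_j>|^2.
Σ |<v, e_j>|^2 = 3/2; ||v||^2 = 2; deficit = 1/2

Write each e_j = u_j / sqrt(<u_j, u_j>) where u_j is the displayed integer vector. Then <v, e_j> = <v, u_j> / sqrt(<u_j, u_j>), so |<v, e_j>|^2 = <v, u_j>^2 / <u_j, u_j>.
Coefficients: <v, e_1> = -1/sqrt(1), <v, e_2> = 1/sqrt(2).
Square and sum: Σ |<v, e_j>|^2 = 3/2.
Compute ||v||^2 = v·v = 2.
Deficit = 2 − 3/2 = 1/2 ≥ 0, confirming Bessel's inequality. (The deficit equals ||v − Σ <v,e_j> e_j||^2, the squared distance from v to span{e_j}.)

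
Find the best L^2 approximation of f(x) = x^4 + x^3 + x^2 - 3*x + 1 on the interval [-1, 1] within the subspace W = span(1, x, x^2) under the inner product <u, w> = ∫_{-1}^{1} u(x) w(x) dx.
g(x) = 13*x^2/7 - 12*x/5 + 32/35

The best approximation g ∈ W is the orthogonal projection of f onto W. Writing g = a_0 + a_1 x + a_2 x^2, the coefficients solve the normal equations G · a = b where
  G_{ij} = <φ_i, φ_j> and b_i = <f, φ_i>, with φ_0 = 1, φ_1 = x, φ_2 = x^2.
G =
  [2, 0, 2/3]
  [0, 2/3, 0]
  [2/3, 0, 2/5],
b = (46/15, -8/5, 142/105).
Solving gives a_0 = 32/35, a_1 = -12/5, a_2 = 13/7, so
  g(x) = 13*x^2/7 - 12*x/5 + 32/35.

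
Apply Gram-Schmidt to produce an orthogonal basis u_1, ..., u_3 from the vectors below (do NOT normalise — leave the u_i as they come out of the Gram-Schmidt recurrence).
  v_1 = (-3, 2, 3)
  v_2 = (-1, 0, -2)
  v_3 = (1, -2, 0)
Orthogonal basis:
  u_1 = (-3, 2, 3)
  u_2 = (-31/22, 3/11, -35/22)
  u_3 = (-56/101, -126/101, 28/101)

Apply the Gram-Schmidt recurrence
  u_1 = v_1
  u_i = v_i − Σ_{j<i} ((v_i · u_j) / (u_j · u_j)) · u_j.

Step by step this gives:
  u_1 = (-3, 2, 3)
  u_2 = (-31/22, 3/11, -35/22)
  u_3 = (-56/101, -126/101, 28/101)

Orthogonality check:
  u_2 · u_1 = 0 (should be 0)
  u_3 · u_1 = 0 (should be 0)
  u_3 · u_2 = 0 (should be 0)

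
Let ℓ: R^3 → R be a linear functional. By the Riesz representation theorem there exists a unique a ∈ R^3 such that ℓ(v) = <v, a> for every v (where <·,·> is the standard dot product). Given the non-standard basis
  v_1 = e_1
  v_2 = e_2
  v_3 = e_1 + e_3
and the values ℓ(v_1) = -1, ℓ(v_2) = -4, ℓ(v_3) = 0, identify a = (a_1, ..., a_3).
a = (-1, -4, 1)

Write a = (a_1, ..., a_3) in the standard basis. For each basis vector v_i, ℓ(v_i) = <v_i, a> is a linear equation in the a_j's. Collect the n equations into a matrix system V a = ℓ, where row i of V is v_i (expressed in the standard basis). Since V is invertible (lower-triangular with 1s on the diagonal, up to permutation), solve by back-substitution:
  V =
[[1, 0, 0],
 [0, 1, 0],
 [1, 0, 1]]
  V a = (-1, -4, 0)
Solving gives a = (-1, -4, 1).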